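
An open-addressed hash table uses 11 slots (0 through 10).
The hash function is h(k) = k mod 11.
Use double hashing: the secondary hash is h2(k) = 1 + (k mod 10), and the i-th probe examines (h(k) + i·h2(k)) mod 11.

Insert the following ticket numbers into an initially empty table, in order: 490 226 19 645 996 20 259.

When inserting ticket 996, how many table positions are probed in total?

3

490: h=6 → slot 6
226: h=6, h2=7, probe 6,2 → slot 2
19: h=8 → slot 8
645: h=7 → slot 7
996: h=6, h2=7, probe 6,2,9 → slot 9
20: h=9, h2=1, probe 9,10 → slot 10
259: h=6, h2=10, probe 6,5 → slot 5
Table: [_, _, 226, _, _, 259, 490, 645, 19, 996, 20]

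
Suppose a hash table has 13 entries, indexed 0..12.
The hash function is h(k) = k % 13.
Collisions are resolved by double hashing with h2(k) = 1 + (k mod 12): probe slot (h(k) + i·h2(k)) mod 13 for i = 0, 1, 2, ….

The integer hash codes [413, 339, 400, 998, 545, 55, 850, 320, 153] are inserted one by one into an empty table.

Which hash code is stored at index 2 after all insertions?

Insert 413: h=10, slot 10 empty -> index 10.
Insert 339: h=1, slot 1 empty -> index 1.
Insert 400: h=10, h2=5, slot 10 occupied -> index 2.
Insert 998: h=10, h2=3, slot 10 occupied -> index 0.
Insert 545: h=12, slot 12 empty -> index 12.
Insert 55: h=3, slot 3 empty -> index 3.
Insert 850: h=5, slot 5 empty -> index 5.
Insert 320: h=8, slot 8 empty -> index 8.
Insert 153: h=10, h2=10, slot 10 occupied -> index 7.
Table: [998, 339, 400, 55, -, 850, -, 153, 320, -, 413, -, 545]

400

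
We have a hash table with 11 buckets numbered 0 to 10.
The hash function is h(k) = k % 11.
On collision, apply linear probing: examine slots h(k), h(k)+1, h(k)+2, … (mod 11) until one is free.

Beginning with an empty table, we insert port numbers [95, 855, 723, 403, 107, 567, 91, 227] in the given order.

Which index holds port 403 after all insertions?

10

95 hashes to 7; slot 7 is free → place at 7.
855 hashes to 8; slot 8 is free → place at 8.
723 hashes to 8; 8 taken → place at 9.
403 hashes to 7; 7,8,9 taken → place at 10.
107 hashes to 8; 8,9,10 taken → place at 0.
567 hashes to 6; slot 6 is free → place at 6.
91 hashes to 3; slot 3 is free → place at 3.
227 hashes to 7; 7,8,9,10,0 taken → place at 1.
Table: [107, 227, _, 91, _, _, 567, 95, 855, 723, 403]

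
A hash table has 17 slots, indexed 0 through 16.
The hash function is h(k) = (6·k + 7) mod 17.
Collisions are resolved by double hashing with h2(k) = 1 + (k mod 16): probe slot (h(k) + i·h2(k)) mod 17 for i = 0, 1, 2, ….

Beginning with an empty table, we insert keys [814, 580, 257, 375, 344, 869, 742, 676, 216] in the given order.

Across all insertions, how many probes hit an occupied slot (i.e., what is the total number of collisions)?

814: h=12 -> slot 12
580: h=2 -> slot 2
257: h=2, h2=2, probe 2,4 -> slot 4
375: h=13 -> slot 13
344: h=14 -> slot 14
869: h=2, h2=6, probe 2,8 -> slot 8
742: h=5 -> slot 5
676: h=0 -> slot 0
216: h=11 -> slot 11
Table: [676, -, 580, -, 257, 742, -, -, 869, -, -, 216, 814, 375, 344, -, -]

2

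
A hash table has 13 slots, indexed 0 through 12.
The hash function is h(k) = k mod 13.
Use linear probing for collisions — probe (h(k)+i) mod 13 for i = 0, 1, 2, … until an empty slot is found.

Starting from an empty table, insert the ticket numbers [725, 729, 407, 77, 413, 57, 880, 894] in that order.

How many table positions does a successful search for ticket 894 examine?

Insert 725: h=10, slot 10 empty => index 10.
Insert 729: h=1, slot 1 empty => index 1.
Insert 407: h=4, slot 4 empty => index 4.
Insert 77: h=12, slot 12 empty => index 12.
Insert 413: h=10, slot 10 occupied => index 11.
Insert 57: h=5, slot 5 empty => index 5.
Insert 880: h=9, slot 9 empty => index 9.
Insert 894: h=10, slots 10,11,12 occupied => index 0.
Table: [894, 729, _, _, 407, 57, _, _, _, 880, 725, 413, 77]
Lookup 894: h=10, probe 10,11,12,0 → found at 0.

4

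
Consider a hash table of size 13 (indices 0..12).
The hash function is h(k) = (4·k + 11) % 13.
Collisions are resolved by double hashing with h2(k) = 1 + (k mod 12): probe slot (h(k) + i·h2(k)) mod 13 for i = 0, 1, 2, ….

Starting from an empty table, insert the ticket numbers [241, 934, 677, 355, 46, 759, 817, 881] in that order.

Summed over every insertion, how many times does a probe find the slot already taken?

3

241 hashes to 0; slot 0 is free → place at 0.
934 hashes to 3; slot 3 is free → place at 3.
677 hashes to 2; slot 2 is free → place at 2.
355 hashes to 1; slot 1 is free → place at 1.
46 hashes to 0, h2=11; 0 taken → place at 11.
759 hashes to 5; slot 5 is free → place at 5.
817 hashes to 3, h2=2; 3,5 taken → place at 7.
881 hashes to 12; slot 12 is free → place at 12.
Table: [241, 355, 677, 934, —, 759, —, 817, —, —, —, 46, 881]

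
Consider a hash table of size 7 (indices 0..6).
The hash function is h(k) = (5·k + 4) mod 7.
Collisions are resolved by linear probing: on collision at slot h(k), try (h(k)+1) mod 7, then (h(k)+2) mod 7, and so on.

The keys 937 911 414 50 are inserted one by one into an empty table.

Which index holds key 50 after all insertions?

4

937 hashes to 6; slot 6 is free => place at 6.
911 hashes to 2; slot 2 is free => place at 2.
414 hashes to 2; 2 taken => place at 3.
50 hashes to 2; 2,3 taken => place at 4.
Table: [_, _, 911, 414, 50, _, 937]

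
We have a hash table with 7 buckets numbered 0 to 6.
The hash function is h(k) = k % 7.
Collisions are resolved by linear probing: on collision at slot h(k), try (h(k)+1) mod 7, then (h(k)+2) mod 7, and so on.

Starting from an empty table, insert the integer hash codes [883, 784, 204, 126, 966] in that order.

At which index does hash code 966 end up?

883 hashes to 1; slot 1 is free → place at 1.
784 hashes to 0; slot 0 is free → place at 0.
204 hashes to 1; 1 taken → place at 2.
126 hashes to 0; 0,1,2 taken → place at 3.
966 hashes to 0; 0,1,2,3 taken → place at 4.
Table: [784, 883, 204, 126, 966, -, -]

4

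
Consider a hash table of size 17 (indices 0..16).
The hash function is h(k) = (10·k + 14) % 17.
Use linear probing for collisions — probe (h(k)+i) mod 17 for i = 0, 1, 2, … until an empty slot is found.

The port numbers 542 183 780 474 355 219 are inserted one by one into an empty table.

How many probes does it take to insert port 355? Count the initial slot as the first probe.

4

542: h=11 → slot 11
183: h=8 → slot 8
780: h=11, probe 11,12 → slot 12
474: h=11, probe 11,12,13 → slot 13
355: h=11, probe 11,12,13,14 → slot 14
219: h=11, probe 11,12,13,14,15 → slot 15
Table: [-, -, -, -, -, -, -, -, 183, -, -, 542, 780, 474, 355, 219, -]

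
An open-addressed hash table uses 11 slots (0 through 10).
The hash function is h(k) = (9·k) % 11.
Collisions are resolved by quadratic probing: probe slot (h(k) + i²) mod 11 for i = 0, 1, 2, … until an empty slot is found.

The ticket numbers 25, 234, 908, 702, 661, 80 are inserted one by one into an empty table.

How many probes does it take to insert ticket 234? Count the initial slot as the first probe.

25 hashes to 5; slot 5 is free -> place at 5.
234 hashes to 5; 5 taken -> place at 6.
908 hashes to 10; slot 10 is free -> place at 10.
702 hashes to 4; slot 4 is free -> place at 4.
661 hashes to 9; slot 9 is free -> place at 9.
80 hashes to 5; 5,6,9 taken -> place at 3.
Table: [∅, ∅, ∅, 80, 702, 25, 234, ∅, ∅, 661, 908]

2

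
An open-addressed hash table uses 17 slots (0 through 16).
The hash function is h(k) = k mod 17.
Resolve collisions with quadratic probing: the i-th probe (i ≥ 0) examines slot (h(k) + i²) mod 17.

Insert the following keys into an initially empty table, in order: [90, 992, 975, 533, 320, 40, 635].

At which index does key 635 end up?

90 hashes to 5; slot 5 is free -> place at 5.
992 hashes to 6; slot 6 is free -> place at 6.
975 hashes to 6; 6 taken -> place at 7.
533 hashes to 6; 6,7 taken -> place at 10.
320 hashes to 14; slot 14 is free -> place at 14.
40 hashes to 6; 6,7,10 taken -> place at 15.
635 hashes to 6; 6,7,10,15,5,14 taken -> place at 8.
Table: [., ., ., ., ., 90, 992, 975, 635, ., 533, ., ., ., 320, 40, .]

8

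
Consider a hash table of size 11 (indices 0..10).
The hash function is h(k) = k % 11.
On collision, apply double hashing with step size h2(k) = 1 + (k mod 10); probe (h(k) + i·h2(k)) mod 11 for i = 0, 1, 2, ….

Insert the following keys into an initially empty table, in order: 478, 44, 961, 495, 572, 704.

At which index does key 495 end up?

6

Insert 478: h=5, slot 5 empty => index 5.
Insert 44: h=0, slot 0 empty => index 0.
Insert 961: h=4, slot 4 empty => index 4.
Insert 495: h=0, h2=6, slot 0 occupied => index 6.
Insert 572: h=0, h2=3, slot 0 occupied => index 3.
Insert 704: h=0, h2=5, slots 0,5 occupied => index 10.
Table: [44, ∅, ∅, 572, 961, 478, 495, ∅, ∅, ∅, 704]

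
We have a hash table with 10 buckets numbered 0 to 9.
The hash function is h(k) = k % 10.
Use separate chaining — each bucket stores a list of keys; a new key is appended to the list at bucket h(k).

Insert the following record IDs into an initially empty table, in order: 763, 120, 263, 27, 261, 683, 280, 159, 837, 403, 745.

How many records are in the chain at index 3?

763 -> bucket 3
120 -> bucket 0
263 -> bucket 3 (collision)
27 -> bucket 7
261 -> bucket 1
683 -> bucket 3 (collision)
280 -> bucket 0 (collision)
159 -> bucket 9
837 -> bucket 7 (collision)
403 -> bucket 3 (collision)
745 -> bucket 5
Final buckets:
0: 120 -> 280
1: 261
2: .
3: 763 -> 263 -> 683 -> 403
4: .
5: 745
6: .
7: 27 -> 837
8: .
9: 159

4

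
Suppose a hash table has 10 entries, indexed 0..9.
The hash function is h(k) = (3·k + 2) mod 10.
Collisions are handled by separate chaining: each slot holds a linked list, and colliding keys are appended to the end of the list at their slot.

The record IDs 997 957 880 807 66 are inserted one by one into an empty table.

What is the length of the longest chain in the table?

3

997 → bucket 3
957 → bucket 3 (collision)
880 → bucket 2
807 → bucket 3 (collision)
66 → bucket 0
Final buckets:
0: 66
1: .
2: 880
3: 997 -> 957 -> 807
4: .
5: .
6: .
7: .
8: .
9: .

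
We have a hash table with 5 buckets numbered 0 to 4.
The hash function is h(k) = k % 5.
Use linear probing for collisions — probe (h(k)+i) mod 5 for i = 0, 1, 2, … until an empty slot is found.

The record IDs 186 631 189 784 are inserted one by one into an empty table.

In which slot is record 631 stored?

2

186: h=1 → slot 1
631: h=1, probe 1,2 → slot 2
189: h=4 → slot 4
784: h=4, probe 4,0 → slot 0
Table: [784, 186, 631, ∅, 189]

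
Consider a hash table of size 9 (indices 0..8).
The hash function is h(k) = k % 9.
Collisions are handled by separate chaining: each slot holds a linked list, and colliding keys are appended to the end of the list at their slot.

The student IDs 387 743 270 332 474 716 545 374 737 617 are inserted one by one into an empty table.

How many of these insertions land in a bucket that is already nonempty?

387 -> bucket 0
743 -> bucket 5
270 -> bucket 0 (collision)
332 -> bucket 8
474 -> bucket 6
716 -> bucket 5 (collision)
545 -> bucket 5 (collision)
374 -> bucket 5 (collision)
737 -> bucket 8 (collision)
617 -> bucket 5 (collision)
Final buckets:
0: 387 -> 270
1: _
2: _
3: _
4: _
5: 743 -> 716 -> 545 -> 374 -> 617
6: 474
7: _
8: 332 -> 737

6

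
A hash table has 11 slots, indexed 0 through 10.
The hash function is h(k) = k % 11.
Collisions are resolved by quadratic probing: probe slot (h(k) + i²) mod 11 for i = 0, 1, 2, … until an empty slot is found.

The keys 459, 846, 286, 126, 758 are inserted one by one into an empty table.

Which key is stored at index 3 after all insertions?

758

Insert 459: h=8, slot 8 empty => index 8.
Insert 846: h=10, slot 10 empty => index 10.
Insert 286: h=0, slot 0 empty => index 0.
Insert 126: h=5, slot 5 empty => index 5.
Insert 758: h=10, slots 10,0 occupied => index 3.
Table: [286, —, —, 758, —, 126, —, —, 459, —, 846]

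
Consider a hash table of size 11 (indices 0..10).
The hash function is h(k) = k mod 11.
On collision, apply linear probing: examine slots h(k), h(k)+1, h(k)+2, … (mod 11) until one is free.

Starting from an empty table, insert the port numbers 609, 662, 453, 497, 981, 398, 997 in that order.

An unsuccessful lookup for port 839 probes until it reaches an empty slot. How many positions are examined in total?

609 hashes to 4; slot 4 is free → place at 4.
662 hashes to 2; slot 2 is free → place at 2.
453 hashes to 2; 2 taken → place at 3.
497 hashes to 2; 2,3,4 taken → place at 5.
981 hashes to 2; 2,3,4,5 taken → place at 6.
398 hashes to 2; 2,3,4,5,6 taken → place at 7.
997 hashes to 7; 7 taken → place at 8.
Table: [∅, ∅, 662, 453, 609, 497, 981, 398, 997, ∅, ∅]
Lookup 839: h=3, probe 3,4,5,6,7,8,9 → slot 9 empty, not found.

7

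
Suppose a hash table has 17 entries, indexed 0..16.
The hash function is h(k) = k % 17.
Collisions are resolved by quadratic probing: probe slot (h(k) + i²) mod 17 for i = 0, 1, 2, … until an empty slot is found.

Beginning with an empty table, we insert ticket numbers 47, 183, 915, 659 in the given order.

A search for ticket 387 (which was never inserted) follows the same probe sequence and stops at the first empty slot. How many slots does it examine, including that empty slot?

47 hashes to 13; slot 13 is free → place at 13.
183 hashes to 13; 13 taken → place at 14.
915 hashes to 14; 14 taken → place at 15.
659 hashes to 13; 13,14 taken → place at 0.
Table: [659, ∅, ∅, ∅, ∅, ∅, ∅, ∅, ∅, ∅, ∅, ∅, ∅, 47, 183, 915, ∅]
Lookup 387: h=13, probe 13,14,0,5 → slot 5 empty, not found.

4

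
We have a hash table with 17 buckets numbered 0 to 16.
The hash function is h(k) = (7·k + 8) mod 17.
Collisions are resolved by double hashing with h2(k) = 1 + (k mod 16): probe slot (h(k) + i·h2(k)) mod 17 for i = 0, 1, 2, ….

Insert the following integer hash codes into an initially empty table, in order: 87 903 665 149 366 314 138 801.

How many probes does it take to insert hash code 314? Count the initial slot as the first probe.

Insert 87: h=5, slot 5 empty => index 5.
Insert 903: h=5, h2=8, slot 5 occupied => index 13.
Insert 665: h=5, h2=10, slot 5 occupied => index 15.
Insert 149: h=14, slot 14 empty => index 14.
Insert 366: h=3, slot 3 empty => index 3.
Insert 314: h=13, h2=11, slot 13 occupied => index 7.
Insert 138: h=5, h2=11, slot 5 occupied => index 16.
Insert 801: h=5, h2=2, slots 5,7 occupied => index 9.
Table: [-, -, -, 366, -, 87, -, 314, -, 801, -, -, -, 903, 149, 665, 138]

2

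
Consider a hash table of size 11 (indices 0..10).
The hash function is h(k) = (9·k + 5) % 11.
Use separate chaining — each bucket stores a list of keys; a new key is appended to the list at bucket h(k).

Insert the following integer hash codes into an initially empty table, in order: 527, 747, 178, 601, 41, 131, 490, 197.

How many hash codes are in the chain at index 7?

4

527 -> bucket 7
747 -> bucket 7 (collision)
178 -> bucket 1
601 -> bucket 2
41 -> bucket 0
131 -> bucket 7 (collision)
490 -> bucket 4
197 -> bucket 7 (collision)
Final buckets:
0: 41
1: 178
2: 601
3: ∅
4: 490
5: ∅
6: ∅
7: 527 -> 747 -> 131 -> 197
8: ∅
9: ∅
10: ∅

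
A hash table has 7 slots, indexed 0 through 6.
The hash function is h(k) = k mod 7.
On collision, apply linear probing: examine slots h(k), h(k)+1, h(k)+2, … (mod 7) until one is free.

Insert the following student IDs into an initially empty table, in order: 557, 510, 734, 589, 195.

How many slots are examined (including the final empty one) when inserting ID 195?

4

557: h=4 => slot 4
510: h=6 => slot 6
734: h=6, probe 6,0 => slot 0
589: h=1 => slot 1
195: h=6, probe 6,0,1,2 => slot 2
Table: [734, 589, 195, —, 557, —, 510]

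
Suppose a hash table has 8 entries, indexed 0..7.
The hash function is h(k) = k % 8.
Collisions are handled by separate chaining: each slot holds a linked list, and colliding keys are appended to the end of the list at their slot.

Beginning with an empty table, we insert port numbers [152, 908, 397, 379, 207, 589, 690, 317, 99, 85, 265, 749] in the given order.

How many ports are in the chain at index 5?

5

Insert 152: h=0, bucket 0 empty → new chain.
Insert 908: h=4, bucket 4 empty → new chain.
Insert 397: h=5, bucket 5 empty → new chain.
Insert 379: h=3, bucket 3 empty → new chain.
Insert 207: h=7, bucket 7 empty → new chain.
Insert 589: h=5, bucket 5 nonempty → append to chain.
Insert 690: h=2, bucket 2 empty → new chain.
Insert 317: h=5, bucket 5 nonempty → append to chain.
Insert 99: h=3, bucket 3 nonempty → append to chain.
Insert 85: h=5, bucket 5 nonempty → append to chain.
Insert 265: h=1, bucket 1 empty → new chain.
Insert 749: h=5, bucket 5 nonempty → append to chain.
Final buckets:
0: 152
1: 265
2: 690
3: 379 -> 99
4: 908
5: 397 -> 589 -> 317 -> 85 -> 749
6: —
7: 207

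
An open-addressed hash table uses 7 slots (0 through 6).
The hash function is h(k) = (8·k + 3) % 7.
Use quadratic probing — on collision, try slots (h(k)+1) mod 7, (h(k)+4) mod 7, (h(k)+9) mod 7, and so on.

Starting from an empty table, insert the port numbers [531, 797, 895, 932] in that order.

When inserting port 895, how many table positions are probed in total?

531: h=2 -> slot 2
797: h=2, probe 2,3 -> slot 3
895: h=2, probe 2,3,6 -> slot 6
932: h=4 -> slot 4
Table: [-, -, 531, 797, 932, -, 895]

3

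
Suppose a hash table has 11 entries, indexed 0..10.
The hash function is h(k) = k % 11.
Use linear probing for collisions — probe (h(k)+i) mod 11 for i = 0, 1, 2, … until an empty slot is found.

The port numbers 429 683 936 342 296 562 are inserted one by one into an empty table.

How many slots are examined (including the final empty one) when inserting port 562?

4

429: h=0 => slot 0
683: h=1 => slot 1
936: h=1, probe 1,2 => slot 2
342: h=1, probe 1,2,3 => slot 3
296: h=10 => slot 10
562: h=1, probe 1,2,3,4 => slot 4
Table: [429, 683, 936, 342, 562, —, —, —, —, —, 296]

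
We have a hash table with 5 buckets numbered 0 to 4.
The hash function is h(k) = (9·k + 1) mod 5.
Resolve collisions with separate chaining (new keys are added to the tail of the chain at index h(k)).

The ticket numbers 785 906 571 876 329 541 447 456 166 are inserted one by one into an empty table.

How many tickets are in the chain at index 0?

6

785 -> bucket 1
906 -> bucket 0
571 -> bucket 0 (collision)
876 -> bucket 0 (collision)
329 -> bucket 2
541 -> bucket 0 (collision)
447 -> bucket 4
456 -> bucket 0 (collision)
166 -> bucket 0 (collision)
Final buckets:
0: 906 -> 571 -> 876 -> 541 -> 456 -> 166
1: 785
2: 329
3: _
4: 447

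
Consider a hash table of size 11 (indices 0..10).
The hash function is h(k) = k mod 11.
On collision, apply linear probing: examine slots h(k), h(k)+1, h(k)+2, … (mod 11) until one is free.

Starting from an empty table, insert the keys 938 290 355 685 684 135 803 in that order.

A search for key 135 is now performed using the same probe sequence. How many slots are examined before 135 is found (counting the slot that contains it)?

Insert 938: h=3, slot 3 empty -> index 3.
Insert 290: h=4, slot 4 empty -> index 4.
Insert 355: h=3, slots 3,4 occupied -> index 5.
Insert 685: h=3, slots 3,4,5 occupied -> index 6.
Insert 684: h=2, slot 2 empty -> index 2.
Insert 135: h=3, slots 3,4,5,6 occupied -> index 7.
Insert 803: h=0, slot 0 empty -> index 0.
Table: [803, —, 684, 938, 290, 355, 685, 135, —, —, —]
Lookup 135: h=3, probe 3,4,5,6,7 → found at 7.

5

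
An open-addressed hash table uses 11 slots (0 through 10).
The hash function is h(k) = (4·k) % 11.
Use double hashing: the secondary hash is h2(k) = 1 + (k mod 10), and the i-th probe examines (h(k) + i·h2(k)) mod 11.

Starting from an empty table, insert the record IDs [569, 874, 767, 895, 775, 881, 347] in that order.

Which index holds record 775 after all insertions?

569 hashes to 10; slot 10 is free -> place at 10.
874 hashes to 9; slot 9 is free -> place at 9.
767 hashes to 10, h2=8; 10 taken -> place at 7.
895 hashes to 5; slot 5 is free -> place at 5.
775 hashes to 9, h2=6; 9 taken -> place at 4.
881 hashes to 4, h2=2; 4 taken -> place at 6.
347 hashes to 2; slot 2 is free -> place at 2.
Table: [—, —, 347, —, 775, 895, 881, 767, —, 874, 569]

4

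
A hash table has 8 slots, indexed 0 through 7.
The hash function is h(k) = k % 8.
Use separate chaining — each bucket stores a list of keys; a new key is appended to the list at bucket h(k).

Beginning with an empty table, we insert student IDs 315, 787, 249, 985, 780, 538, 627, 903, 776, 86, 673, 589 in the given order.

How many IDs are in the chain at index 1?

3

315 -> bucket 3
787 -> bucket 3 (collision)
249 -> bucket 1
985 -> bucket 1 (collision)
780 -> bucket 4
538 -> bucket 2
627 -> bucket 3 (collision)
903 -> bucket 7
776 -> bucket 0
86 -> bucket 6
673 -> bucket 1 (collision)
589 -> bucket 5
Final buckets:
0: 776
1: 249 -> 985 -> 673
2: 538
3: 315 -> 787 -> 627
4: 780
5: 589
6: 86
7: 903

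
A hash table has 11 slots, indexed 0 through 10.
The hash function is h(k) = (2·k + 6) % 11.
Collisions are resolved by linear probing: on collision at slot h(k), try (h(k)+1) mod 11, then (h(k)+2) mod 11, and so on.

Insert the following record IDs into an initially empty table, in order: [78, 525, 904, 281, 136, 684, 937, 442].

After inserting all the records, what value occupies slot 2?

937

78 hashes to 8; slot 8 is free => place at 8.
525 hashes to 0; slot 0 is free => place at 0.
904 hashes to 10; slot 10 is free => place at 10.
281 hashes to 7; slot 7 is free => place at 7.
136 hashes to 3; slot 3 is free => place at 3.
684 hashes to 10; 10,0 taken => place at 1.
937 hashes to 10; 10,0,1 taken => place at 2.
442 hashes to 10; 10,0,1,2,3 taken => place at 4.
Table: [525, 684, 937, 136, 442, ., ., 281, 78, ., 904]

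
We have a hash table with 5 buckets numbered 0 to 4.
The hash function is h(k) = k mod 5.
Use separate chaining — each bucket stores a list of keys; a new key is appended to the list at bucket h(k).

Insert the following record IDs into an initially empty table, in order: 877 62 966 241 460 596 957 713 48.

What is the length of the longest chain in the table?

877 → bucket 2
62 → bucket 2 (collision)
966 → bucket 1
241 → bucket 1 (collision)
460 → bucket 0
596 → bucket 1 (collision)
957 → bucket 2 (collision)
713 → bucket 3
48 → bucket 3 (collision)
Final buckets:
0: 460
1: 966 -> 241 -> 596
2: 877 -> 62 -> 957
3: 713 -> 48
4: -

3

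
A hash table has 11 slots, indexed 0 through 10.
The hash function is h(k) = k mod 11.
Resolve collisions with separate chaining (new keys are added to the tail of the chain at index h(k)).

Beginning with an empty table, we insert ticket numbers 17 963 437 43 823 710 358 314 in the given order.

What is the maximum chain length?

5

Insert 17: h=6, bucket 6 empty -> new chain.
Insert 963: h=6, bucket 6 nonempty -> append to chain.
Insert 437: h=8, bucket 8 empty -> new chain.
Insert 43: h=10, bucket 10 empty -> new chain.
Insert 823: h=9, bucket 9 empty -> new chain.
Insert 710: h=6, bucket 6 nonempty -> append to chain.
Insert 358: h=6, bucket 6 nonempty -> append to chain.
Insert 314: h=6, bucket 6 nonempty -> append to chain.
Final buckets:
0: ∅
1: ∅
2: ∅
3: ∅
4: ∅
5: ∅
6: 17 -> 963 -> 710 -> 358 -> 314
7: ∅
8: 437
9: 823
10: 43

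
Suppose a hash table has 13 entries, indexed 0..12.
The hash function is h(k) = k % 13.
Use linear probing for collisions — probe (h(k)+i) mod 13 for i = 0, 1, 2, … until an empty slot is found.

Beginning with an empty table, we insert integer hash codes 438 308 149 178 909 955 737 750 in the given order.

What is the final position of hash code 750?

1

438: h=9 -> slot 9
308: h=9, probe 9,10 -> slot 10
149: h=6 -> slot 6
178: h=9, probe 9,10,11 -> slot 11
909: h=12 -> slot 12
955: h=6, probe 6,7 -> slot 7
737: h=9, probe 9,10,11,12,0 -> slot 0
750: h=9, probe 9,10,11,12,0,1 -> slot 1
Table: [737, 750, -, -, -, -, 149, 955, -, 438, 308, 178, 909]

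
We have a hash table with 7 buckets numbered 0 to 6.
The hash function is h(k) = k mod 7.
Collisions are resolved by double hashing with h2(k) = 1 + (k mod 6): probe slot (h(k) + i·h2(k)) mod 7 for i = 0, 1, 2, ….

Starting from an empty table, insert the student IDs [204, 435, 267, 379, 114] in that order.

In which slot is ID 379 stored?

Insert 204: h=1, slot 1 empty → index 1.
Insert 435: h=1, h2=4, slot 1 occupied → index 5.
Insert 267: h=1, h2=4, slots 1,5 occupied → index 2.
Insert 379: h=1, h2=2, slot 1 occupied → index 3.
Insert 114: h=2, h2=1, slots 2,3 occupied → index 4.
Table: [—, 204, 267, 379, 114, 435, —]

3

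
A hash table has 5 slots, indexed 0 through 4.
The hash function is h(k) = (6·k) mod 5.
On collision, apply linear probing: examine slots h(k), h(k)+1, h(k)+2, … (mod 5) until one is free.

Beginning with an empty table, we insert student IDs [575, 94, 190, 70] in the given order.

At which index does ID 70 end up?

2

Insert 575: h=0, slot 0 empty → index 0.
Insert 94: h=4, slot 4 empty → index 4.
Insert 190: h=0, slot 0 occupied → index 1.
Insert 70: h=0, slots 0,1 occupied → index 2.
Table: [575, 190, 70, ∅, 94]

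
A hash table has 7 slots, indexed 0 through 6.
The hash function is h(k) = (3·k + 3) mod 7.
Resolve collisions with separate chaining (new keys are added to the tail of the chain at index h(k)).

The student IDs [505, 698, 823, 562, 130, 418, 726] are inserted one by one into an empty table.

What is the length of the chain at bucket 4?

3

Insert 505: h=6, bucket 6 empty → new chain.
Insert 698: h=4, bucket 4 empty → new chain.
Insert 823: h=1, bucket 1 empty → new chain.
Insert 562: h=2, bucket 2 empty → new chain.
Insert 130: h=1, bucket 1 nonempty → append to chain.
Insert 418: h=4, bucket 4 nonempty → append to chain.
Insert 726: h=4, bucket 4 nonempty → append to chain.
Final buckets:
0: —
1: 823 -> 130
2: 562
3: —
4: 698 -> 418 -> 726
5: —
6: 505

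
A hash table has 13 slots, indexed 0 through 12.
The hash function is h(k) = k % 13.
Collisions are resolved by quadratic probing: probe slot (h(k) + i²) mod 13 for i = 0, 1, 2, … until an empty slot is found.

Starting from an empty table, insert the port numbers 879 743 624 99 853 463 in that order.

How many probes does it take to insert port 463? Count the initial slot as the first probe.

879: h=8 => slot 8
743: h=2 => slot 2
624: h=0 => slot 0
99: h=8, probe 8,9 => slot 9
853: h=8, probe 8,9,12 => slot 12
463: h=8, probe 8,9,12,4 => slot 4
Table: [624, _, 743, _, 463, _, _, _, 879, 99, _, _, 853]

4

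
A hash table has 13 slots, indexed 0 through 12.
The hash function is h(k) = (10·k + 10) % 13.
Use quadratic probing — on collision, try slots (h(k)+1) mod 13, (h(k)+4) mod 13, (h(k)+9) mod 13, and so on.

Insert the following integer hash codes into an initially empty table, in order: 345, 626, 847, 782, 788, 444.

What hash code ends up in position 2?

345

Insert 345: h=2, slot 2 empty → index 2.
Insert 626: h=4, slot 4 empty → index 4.
Insert 847: h=4, slot 4 occupied → index 5.
Insert 782: h=4, slots 4,5 occupied → index 8.
Insert 788: h=12, slot 12 empty → index 12.
Insert 444: h=4, slots 4,5,8 occupied → index 0.
Table: [444, _, 345, _, 626, 847, _, _, 782, _, _, _, 788]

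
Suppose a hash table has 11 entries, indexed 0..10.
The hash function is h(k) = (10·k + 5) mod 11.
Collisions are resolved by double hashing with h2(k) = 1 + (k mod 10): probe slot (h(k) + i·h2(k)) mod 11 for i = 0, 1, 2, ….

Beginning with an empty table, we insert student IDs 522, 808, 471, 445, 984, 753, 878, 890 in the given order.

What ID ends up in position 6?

445

522 hashes to 0; slot 0 is free => place at 0.
808 hashes to 0, h2=9; 0 taken => place at 9.
471 hashes to 7; slot 7 is free => place at 7.
445 hashes to 0, h2=6; 0 taken => place at 6.
984 hashes to 0, h2=5; 0 taken => place at 5.
753 hashes to 0, h2=4; 0 taken => place at 4.
878 hashes to 7, h2=9; 7,5 taken => place at 3.
890 hashes to 6, h2=1; 6,7 taken => place at 8.
Table: [522, _, _, 878, 753, 984, 445, 471, 890, 808, _]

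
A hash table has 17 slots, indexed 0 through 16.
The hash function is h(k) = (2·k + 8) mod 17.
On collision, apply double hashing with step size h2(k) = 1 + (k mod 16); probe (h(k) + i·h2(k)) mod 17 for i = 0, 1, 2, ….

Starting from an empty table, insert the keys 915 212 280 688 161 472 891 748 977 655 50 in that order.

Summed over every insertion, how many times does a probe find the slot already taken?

11

915: h=2 → slot 2
212: h=7 → slot 7
280: h=7, h2=9, probe 7,16 → slot 16
688: h=7, h2=1, probe 7,8 → slot 8
161: h=7, h2=2, probe 7,9 → slot 9
472: h=0 → slot 0
891: h=5 → slot 5
748: h=8, h2=13, probe 8,4 → slot 4
977: h=7, h2=2, probe 7,9,11 → slot 11
655: h=9, h2=16, probe 9,8,7,6 → slot 6
50: h=6, h2=3, probe 6,9,12 → slot 12
Table: [472, ., 915, ., 748, 891, 655, 212, 688, 161, ., 977, 50, ., ., ., 280]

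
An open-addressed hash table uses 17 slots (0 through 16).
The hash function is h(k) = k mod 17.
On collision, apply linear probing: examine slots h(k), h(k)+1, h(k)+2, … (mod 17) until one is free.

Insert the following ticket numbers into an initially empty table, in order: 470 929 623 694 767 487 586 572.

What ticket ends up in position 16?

572

470 hashes to 11; slot 11 is free -> place at 11.
929 hashes to 11; 11 taken -> place at 12.
623 hashes to 11; 11,12 taken -> place at 13.
694 hashes to 14; slot 14 is free -> place at 14.
767 hashes to 2; slot 2 is free -> place at 2.
487 hashes to 11; 11,12,13,14 taken -> place at 15.
586 hashes to 8; slot 8 is free -> place at 8.
572 hashes to 11; 11,12,13,14,15 taken -> place at 16.
Table: [—, —, 767, —, —, —, —, —, 586, —, —, 470, 929, 623, 694, 487, 572]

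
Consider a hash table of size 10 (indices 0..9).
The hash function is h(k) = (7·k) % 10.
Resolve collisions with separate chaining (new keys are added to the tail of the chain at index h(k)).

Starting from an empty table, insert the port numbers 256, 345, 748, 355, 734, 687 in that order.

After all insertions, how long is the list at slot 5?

Insert 256: h=2, bucket 2 empty -> new chain.
Insert 345: h=5, bucket 5 empty -> new chain.
Insert 748: h=6, bucket 6 empty -> new chain.
Insert 355: h=5, bucket 5 nonempty -> append to chain.
Insert 734: h=8, bucket 8 empty -> new chain.
Insert 687: h=9, bucket 9 empty -> new chain.
Final buckets:
0: -
1: -
2: 256
3: -
4: -
5: 345 -> 355
6: 748
7: -
8: 734
9: 687

2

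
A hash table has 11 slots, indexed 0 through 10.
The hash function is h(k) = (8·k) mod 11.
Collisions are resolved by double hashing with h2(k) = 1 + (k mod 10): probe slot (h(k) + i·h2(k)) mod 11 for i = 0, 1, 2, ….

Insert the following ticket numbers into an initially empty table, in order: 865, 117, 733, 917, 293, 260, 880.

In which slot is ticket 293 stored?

2

865 hashes to 1; slot 1 is free -> place at 1.
117 hashes to 1, h2=8; 1 taken -> place at 9.
733 hashes to 1, h2=4; 1 taken -> place at 5.
917 hashes to 10; slot 10 is free -> place at 10.
293 hashes to 1, h2=4; 1,5,9 taken -> place at 2.
260 hashes to 1, h2=1; 1,2 taken -> place at 3.
880 hashes to 0; slot 0 is free -> place at 0.
Table: [880, 865, 293, 260, _, 733, _, _, _, 117, 917]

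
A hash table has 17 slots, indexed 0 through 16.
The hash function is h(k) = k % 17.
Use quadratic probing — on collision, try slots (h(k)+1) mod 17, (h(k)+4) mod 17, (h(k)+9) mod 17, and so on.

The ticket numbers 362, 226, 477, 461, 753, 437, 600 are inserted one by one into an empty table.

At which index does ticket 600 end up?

362: h=5 => slot 5
226: h=5, probe 5,6 => slot 6
477: h=1 => slot 1
461: h=2 => slot 2
753: h=5, probe 5,6,9 => slot 9
437: h=12 => slot 12
600: h=5, probe 5,6,9,14 => slot 14
Table: [., 477, 461, ., ., 362, 226, ., ., 753, ., ., 437, ., 600, ., .]

14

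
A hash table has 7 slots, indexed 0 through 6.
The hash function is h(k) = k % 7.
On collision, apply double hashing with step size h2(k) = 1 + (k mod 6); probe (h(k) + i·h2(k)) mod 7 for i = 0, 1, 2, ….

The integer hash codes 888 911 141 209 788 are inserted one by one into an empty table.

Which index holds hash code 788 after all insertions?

0

Insert 888: h=6, slot 6 empty -> index 6.
Insert 911: h=1, slot 1 empty -> index 1.
Insert 141: h=1, h2=4, slot 1 occupied -> index 5.
Insert 209: h=6, h2=6, slots 6,5 occupied -> index 4.
Insert 788: h=4, h2=3, slot 4 occupied -> index 0.
Table: [788, 911, ., ., 209, 141, 888]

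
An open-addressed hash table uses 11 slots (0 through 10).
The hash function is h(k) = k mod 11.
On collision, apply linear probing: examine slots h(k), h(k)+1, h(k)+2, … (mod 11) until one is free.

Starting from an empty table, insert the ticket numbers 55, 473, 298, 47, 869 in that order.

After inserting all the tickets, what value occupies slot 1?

55 hashes to 0; slot 0 is free → place at 0.
473 hashes to 0; 0 taken → place at 1.
298 hashes to 1; 1 taken → place at 2.
47 hashes to 3; slot 3 is free → place at 3.
869 hashes to 0; 0,1,2,3 taken → place at 4.
Table: [55, 473, 298, 47, 869, -, -, -, -, -, -]

473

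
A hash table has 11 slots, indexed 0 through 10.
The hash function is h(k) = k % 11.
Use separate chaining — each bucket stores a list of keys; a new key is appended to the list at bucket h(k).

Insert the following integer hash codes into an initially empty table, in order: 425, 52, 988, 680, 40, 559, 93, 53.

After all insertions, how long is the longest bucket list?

4

Insert 425: h=7, bucket 7 empty → new chain.
Insert 52: h=8, bucket 8 empty → new chain.
Insert 988: h=9, bucket 9 empty → new chain.
Insert 680: h=9, bucket 9 nonempty → append to chain.
Insert 40: h=7, bucket 7 nonempty → append to chain.
Insert 559: h=9, bucket 9 nonempty → append to chain.
Insert 93: h=5, bucket 5 empty → new chain.
Insert 53: h=9, bucket 9 nonempty → append to chain.
Final buckets:
0: _
1: _
2: _
3: _
4: _
5: 93
6: _
7: 425 -> 40
8: 52
9: 988 -> 680 -> 559 -> 53
10: _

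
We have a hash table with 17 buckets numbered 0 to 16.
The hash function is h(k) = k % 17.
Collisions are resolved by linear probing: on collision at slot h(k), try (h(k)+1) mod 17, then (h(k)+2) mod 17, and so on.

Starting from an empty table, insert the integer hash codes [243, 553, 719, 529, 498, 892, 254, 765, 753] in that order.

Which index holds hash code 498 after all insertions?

Insert 243: h=5, slot 5 empty → index 5.
Insert 553: h=9, slot 9 empty → index 9.
Insert 719: h=5, slot 5 occupied → index 6.
Insert 529: h=2, slot 2 empty → index 2.
Insert 498: h=5, slots 5,6 occupied → index 7.
Insert 892: h=8, slot 8 empty → index 8.
Insert 254: h=16, slot 16 empty → index 16.
Insert 765: h=0, slot 0 empty → index 0.
Insert 753: h=5, slots 5,6,7,8,9 occupied → index 10.
Table: [765, ∅, 529, ∅, ∅, 243, 719, 498, 892, 553, 753, ∅, ∅, ∅, ∅, ∅, 254]

7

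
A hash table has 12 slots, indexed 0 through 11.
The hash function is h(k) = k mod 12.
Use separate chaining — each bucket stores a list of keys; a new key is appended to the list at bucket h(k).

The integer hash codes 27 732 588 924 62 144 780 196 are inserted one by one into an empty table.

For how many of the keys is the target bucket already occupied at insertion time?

Insert 27: h=3, bucket 3 empty → new chain.
Insert 732: h=0, bucket 0 empty → new chain.
Insert 588: h=0, bucket 0 nonempty → append to chain.
Insert 924: h=0, bucket 0 nonempty → append to chain.
Insert 62: h=2, bucket 2 empty → new chain.
Insert 144: h=0, bucket 0 nonempty → append to chain.
Insert 780: h=0, bucket 0 nonempty → append to chain.
Insert 196: h=4, bucket 4 empty → new chain.
Final buckets:
0: 732 -> 588 -> 924 -> 144 -> 780
1: -
2: 62
3: 27
4: 196
5: -
6: -
7: -
8: -
9: -
10: -
11: -

4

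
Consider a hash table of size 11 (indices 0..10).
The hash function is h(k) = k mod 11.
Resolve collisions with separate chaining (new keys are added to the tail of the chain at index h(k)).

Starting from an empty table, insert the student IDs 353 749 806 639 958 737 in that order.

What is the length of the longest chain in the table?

353 → bucket 1
749 → bucket 1 (collision)
806 → bucket 3
639 → bucket 1 (collision)
958 → bucket 1 (collision)
737 → bucket 0
Final buckets:
0: 737
1: 353 -> 749 -> 639 -> 958
2: -
3: 806
4: -
5: -
6: -
7: -
8: -
9: -
10: -

4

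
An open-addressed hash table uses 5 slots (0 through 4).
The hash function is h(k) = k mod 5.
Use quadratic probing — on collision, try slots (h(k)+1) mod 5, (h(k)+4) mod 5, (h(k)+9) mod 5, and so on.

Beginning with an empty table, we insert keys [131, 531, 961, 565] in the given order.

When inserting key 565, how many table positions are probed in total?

Insert 131: h=1, slot 1 empty => index 1.
Insert 531: h=1, slot 1 occupied => index 2.
Insert 961: h=1, slots 1,2 occupied => index 0.
Insert 565: h=0, slots 0,1 occupied => index 4.
Table: [961, 131, 531, _, 565]

3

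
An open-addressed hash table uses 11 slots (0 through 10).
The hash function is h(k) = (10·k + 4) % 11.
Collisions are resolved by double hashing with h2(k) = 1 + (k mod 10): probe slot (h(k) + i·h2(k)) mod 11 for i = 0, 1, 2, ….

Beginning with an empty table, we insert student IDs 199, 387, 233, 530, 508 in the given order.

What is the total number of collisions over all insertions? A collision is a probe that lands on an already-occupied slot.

199 hashes to 3; slot 3 is free => place at 3.
387 hashes to 2; slot 2 is free => place at 2.
233 hashes to 2, h2=4; 2 taken => place at 6.
530 hashes to 2, h2=1; 2,3 taken => place at 4.
508 hashes to 2, h2=9; 2 taken => place at 0.
Table: [508, ., 387, 199, 530, ., 233, ., ., ., .]

4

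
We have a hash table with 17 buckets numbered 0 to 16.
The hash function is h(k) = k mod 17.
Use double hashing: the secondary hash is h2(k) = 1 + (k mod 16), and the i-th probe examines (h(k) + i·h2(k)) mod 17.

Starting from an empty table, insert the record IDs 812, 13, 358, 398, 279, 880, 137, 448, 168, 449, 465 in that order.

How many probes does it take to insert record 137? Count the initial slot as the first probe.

2

812 hashes to 13; slot 13 is free => place at 13.
13 hashes to 13, h2=14; 13 taken => place at 10.
358 hashes to 1; slot 1 is free => place at 1.
398 hashes to 7; slot 7 is free => place at 7.
279 hashes to 7, h2=8; 7 taken => place at 15.
880 hashes to 13, h2=1; 13 taken => place at 14.
137 hashes to 1, h2=10; 1 taken => place at 11.
448 hashes to 6; slot 6 is free => place at 6.
168 hashes to 15, h2=9; 15,7 taken => place at 16.
449 hashes to 7, h2=2; 7 taken => place at 9.
465 hashes to 6, h2=2; 6 taken => place at 8.
Table: [., 358, ., ., ., ., 448, 398, 465, 449, 13, 137, ., 812, 880, 279, 168]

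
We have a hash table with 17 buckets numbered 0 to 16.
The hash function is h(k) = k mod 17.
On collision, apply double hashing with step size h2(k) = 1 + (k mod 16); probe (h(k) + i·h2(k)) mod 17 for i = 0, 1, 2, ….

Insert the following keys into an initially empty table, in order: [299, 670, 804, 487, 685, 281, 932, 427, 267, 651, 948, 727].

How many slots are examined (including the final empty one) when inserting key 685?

2

299: h=10 → slot 10
670: h=7 → slot 7
804: h=5 → slot 5
487: h=11 → slot 11
685: h=5, h2=14, probe 5,2 → slot 2
281: h=9 → slot 9
932: h=14 → slot 14
427: h=2, h2=12, probe 2,14,9,4 → slot 4
267: h=12 → slot 12
651: h=5, h2=12, probe 5,0 → slot 0
948: h=13 → slot 13
727: h=13, h2=8, probe 13,4,12,3 → slot 3
Table: [651, -, 685, 727, 427, 804, -, 670, -, 281, 299, 487, 267, 948, 932, -, -]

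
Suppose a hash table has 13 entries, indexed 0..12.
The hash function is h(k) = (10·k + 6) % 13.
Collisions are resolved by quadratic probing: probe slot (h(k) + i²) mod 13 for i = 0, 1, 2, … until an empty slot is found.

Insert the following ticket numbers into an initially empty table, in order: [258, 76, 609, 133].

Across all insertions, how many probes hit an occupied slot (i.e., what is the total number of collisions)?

258 hashes to 12; slot 12 is free → place at 12.
76 hashes to 12; 12 taken → place at 0.
609 hashes to 12; 12,0 taken → place at 3.
133 hashes to 10; slot 10 is free → place at 10.
Table: [76, _, _, 609, _, _, _, _, _, _, 133, _, 258]

3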